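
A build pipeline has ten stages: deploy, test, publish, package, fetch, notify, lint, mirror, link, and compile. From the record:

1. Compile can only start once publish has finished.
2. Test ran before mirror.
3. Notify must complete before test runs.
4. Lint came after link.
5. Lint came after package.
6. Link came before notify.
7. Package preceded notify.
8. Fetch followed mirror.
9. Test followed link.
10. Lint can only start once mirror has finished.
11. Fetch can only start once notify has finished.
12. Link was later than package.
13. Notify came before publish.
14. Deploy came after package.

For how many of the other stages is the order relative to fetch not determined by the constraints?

4

Forced before fetch: link, mirror, notify, package, and test.
That leaves compile, deploy, lint, and publish with no forced order relative to fetch — 4.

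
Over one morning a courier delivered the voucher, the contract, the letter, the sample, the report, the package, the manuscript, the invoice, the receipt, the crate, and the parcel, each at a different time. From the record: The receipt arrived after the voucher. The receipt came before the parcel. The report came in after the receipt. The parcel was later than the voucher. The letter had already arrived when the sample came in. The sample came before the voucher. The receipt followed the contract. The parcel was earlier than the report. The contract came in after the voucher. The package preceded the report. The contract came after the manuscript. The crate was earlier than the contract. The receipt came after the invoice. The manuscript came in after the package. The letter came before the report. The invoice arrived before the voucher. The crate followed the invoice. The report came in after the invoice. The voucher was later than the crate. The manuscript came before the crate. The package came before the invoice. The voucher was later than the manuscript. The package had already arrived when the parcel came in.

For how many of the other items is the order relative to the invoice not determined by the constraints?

3

Forced before the invoice: the package; forced after the invoice: the contract, the crate, the parcel, the receipt, the report, and the voucher.
That leaves the letter, the manuscript, and the sample with no forced order relative to the invoice — 3.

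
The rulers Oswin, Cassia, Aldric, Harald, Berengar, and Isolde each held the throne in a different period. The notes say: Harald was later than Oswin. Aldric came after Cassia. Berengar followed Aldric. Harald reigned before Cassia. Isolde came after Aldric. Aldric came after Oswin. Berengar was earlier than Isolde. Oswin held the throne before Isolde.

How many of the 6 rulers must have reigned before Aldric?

3

Directly stated before Aldric: Cassia and Oswin.
Harald reaches Aldric via Harald → Cassia → Aldric.
That's Cassia, Harald, and Oswin — 3 in all.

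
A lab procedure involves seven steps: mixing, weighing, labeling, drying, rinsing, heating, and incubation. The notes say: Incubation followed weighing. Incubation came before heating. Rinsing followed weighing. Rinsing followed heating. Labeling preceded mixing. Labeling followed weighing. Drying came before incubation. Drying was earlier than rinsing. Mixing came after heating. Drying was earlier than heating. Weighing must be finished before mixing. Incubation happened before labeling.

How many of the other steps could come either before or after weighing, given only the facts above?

1

Forced after weighing: heating, incubation, labeling, mixing, and rinsing.
That leaves drying with no forced order relative to weighing — 1.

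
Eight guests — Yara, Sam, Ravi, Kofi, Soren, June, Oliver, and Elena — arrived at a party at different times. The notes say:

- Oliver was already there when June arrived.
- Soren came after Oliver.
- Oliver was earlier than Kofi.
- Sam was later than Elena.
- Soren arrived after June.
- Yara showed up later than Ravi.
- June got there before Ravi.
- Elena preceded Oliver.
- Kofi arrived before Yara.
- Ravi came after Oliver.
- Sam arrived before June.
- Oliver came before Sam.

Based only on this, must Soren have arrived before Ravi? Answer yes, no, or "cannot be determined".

cannot be determined

No chain of stated constraints runs from Soren to Ravi, and none runs from Ravi to Soren either.
So the relative order of Soren and Ravi is not fixed by the given facts.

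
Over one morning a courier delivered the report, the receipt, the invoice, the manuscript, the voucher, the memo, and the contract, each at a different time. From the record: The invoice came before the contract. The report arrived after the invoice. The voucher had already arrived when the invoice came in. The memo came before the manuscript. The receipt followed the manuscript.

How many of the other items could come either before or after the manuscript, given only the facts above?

Forced before the manuscript: the memo; forced after the manuscript: the receipt.
That leaves the contract, the invoice, the report, and the voucher with no forced order relative to the manuscript — 4.

4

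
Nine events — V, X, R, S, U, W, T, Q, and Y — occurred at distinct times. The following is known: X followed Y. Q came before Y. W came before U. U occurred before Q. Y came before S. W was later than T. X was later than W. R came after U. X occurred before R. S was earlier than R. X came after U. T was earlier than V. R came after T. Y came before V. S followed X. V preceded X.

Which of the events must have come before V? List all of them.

Directly stated before V: T and Y.
Q reaches V via Q → Y → V.
U reaches V via U → Q → Y → V.
W reaches V via W → U → Q → Y → V.
No chain forces R (or any of the others) ahead of V.

Q, T, U, W, Y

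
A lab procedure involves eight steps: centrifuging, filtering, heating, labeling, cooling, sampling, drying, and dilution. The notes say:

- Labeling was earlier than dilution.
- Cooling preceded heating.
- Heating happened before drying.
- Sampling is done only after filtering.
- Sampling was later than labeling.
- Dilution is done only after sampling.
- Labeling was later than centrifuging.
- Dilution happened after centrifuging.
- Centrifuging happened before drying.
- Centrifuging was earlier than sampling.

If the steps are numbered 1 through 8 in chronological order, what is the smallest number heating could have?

2

Cooling must come before heating — 1 forced predecessor.
Nothing else is forced ahead of heating, so its earliest slot is position 1 + 1 = 2.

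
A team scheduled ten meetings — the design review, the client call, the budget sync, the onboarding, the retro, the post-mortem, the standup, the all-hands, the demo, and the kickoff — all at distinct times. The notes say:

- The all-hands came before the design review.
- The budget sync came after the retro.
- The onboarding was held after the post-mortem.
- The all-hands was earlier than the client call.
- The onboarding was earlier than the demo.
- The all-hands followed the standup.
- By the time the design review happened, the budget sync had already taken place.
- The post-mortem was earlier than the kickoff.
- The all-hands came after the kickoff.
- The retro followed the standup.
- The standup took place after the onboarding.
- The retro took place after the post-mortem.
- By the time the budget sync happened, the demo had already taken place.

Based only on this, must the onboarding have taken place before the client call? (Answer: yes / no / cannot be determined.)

Chain the constraints: the onboarding → the standup → the all-hands → the client call. Each link is directly stated, so the onboarding comes before the client call.

yes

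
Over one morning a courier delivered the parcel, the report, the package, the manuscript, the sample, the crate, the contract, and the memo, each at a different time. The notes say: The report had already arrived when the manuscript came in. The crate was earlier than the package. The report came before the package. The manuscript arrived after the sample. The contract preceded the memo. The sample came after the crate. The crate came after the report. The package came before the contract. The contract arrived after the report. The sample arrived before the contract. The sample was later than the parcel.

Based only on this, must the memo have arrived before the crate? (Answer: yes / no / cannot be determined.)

no

Tracing the constraints gives the crate → the package → the contract → the memo, so the crate must come before the memo.
That means the memo cannot be before the crate.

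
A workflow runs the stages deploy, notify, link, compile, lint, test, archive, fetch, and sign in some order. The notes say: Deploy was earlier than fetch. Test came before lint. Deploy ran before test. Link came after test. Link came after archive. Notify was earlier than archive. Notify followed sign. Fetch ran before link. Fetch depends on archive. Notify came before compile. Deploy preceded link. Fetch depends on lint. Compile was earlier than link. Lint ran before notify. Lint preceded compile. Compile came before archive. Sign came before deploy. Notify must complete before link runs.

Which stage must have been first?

sign

Sign has a chain of constraints placing it before every other stage, so sign must be first.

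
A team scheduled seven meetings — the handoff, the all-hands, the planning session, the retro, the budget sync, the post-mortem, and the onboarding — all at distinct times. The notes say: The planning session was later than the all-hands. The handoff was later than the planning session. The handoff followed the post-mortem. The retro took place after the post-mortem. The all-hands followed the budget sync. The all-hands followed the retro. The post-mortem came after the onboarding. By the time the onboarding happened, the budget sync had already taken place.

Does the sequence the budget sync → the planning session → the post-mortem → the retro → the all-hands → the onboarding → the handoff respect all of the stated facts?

no

The constraints require the onboarding before the post-mortem, but in the proposed sequence the post-mortem appears ahead of the onboarding. That one violation is enough.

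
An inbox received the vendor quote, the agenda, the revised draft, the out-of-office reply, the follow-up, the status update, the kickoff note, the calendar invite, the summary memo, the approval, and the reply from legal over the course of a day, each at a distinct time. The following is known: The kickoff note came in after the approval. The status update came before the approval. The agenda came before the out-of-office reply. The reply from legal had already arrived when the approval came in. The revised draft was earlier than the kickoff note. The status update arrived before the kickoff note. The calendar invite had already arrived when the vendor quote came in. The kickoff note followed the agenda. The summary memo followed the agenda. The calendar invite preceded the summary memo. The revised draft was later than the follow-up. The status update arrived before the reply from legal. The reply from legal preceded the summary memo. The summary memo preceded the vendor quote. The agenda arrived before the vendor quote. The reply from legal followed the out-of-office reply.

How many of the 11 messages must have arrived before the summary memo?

Directly stated before the summary memo: the agenda, the calendar invite, and the reply from legal.
The out-of-office reply reaches the summary memo via the out-of-office reply → the reply from legal → the summary memo.
The status update reaches the summary memo via the status update → the reply from legal → the summary memo.
No chain forces the revised draft (or any of the others) ahead of the summary memo.
That's the agenda, the calendar invite, the out-of-office reply, the reply from legal, and the status update — 5 in all.

5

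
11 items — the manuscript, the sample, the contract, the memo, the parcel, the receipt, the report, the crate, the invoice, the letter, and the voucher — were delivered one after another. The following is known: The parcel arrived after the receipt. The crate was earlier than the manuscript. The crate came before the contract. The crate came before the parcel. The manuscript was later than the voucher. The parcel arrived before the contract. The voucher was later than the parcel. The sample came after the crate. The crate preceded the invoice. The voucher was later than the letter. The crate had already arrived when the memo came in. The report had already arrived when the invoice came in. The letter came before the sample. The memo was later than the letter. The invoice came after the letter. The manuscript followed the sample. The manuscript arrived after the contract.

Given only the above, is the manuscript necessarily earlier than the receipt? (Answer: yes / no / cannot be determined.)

Tracing the constraints gives the receipt → the parcel → the voucher → the manuscript, so the receipt must come before the manuscript.
That means the manuscript cannot be before the receipt.

no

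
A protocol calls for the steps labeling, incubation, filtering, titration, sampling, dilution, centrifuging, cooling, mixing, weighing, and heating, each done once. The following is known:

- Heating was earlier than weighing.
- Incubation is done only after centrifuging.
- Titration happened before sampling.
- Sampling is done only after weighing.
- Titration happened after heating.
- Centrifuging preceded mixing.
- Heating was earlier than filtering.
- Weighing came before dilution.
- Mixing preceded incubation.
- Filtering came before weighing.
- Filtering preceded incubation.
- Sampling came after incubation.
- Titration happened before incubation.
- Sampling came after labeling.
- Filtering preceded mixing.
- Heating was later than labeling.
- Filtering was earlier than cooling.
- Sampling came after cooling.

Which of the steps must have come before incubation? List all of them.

centrifuging, filtering, heating, labeling, mixing, titration

Directly stated before incubation: centrifuging, filtering, mixing, and titration.
Heating reaches incubation via heating → filtering → incubation.
Labeling reaches incubation via labeling → heating → filtering → incubation.
No chain forces sampling (or any of the others) ahead of incubation.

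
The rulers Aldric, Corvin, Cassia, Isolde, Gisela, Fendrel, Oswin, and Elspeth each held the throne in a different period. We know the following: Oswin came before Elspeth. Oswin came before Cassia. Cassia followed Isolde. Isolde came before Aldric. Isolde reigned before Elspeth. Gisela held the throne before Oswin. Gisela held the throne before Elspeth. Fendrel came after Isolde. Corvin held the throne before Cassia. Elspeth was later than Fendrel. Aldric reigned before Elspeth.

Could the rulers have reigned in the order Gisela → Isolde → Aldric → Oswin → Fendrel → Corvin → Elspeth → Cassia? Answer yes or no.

Check each stated constraint against the proposed order — e.g. Gisela is ahead of Elspeth; Isolde is ahead of Cassia. Every pair is in the required order; nothing is violated.

yes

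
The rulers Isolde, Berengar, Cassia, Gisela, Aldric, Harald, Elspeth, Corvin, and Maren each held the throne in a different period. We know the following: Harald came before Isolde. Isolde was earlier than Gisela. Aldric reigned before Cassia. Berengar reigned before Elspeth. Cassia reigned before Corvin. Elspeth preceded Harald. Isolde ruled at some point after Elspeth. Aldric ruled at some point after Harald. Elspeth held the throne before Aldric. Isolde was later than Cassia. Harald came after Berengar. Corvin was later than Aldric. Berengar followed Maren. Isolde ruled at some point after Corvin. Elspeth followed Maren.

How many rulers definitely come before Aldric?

Directly stated before Aldric: Elspeth and Harald.
Berengar reaches Aldric via Berengar → Elspeth → Aldric.
Maren reaches Aldric via Maren → Elspeth → Aldric.
No chain forces Isolde (or any of the others) ahead of Aldric.
That's Berengar, Elspeth, Harald, and Maren — 4 in all.

4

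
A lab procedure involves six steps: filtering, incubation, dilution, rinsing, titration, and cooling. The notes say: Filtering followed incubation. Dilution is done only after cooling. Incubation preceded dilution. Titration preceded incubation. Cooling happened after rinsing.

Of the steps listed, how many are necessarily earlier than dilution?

4

Directly stated before dilution: cooling and incubation.
Rinsing reaches dilution via rinsing → cooling → dilution.
Titration reaches dilution via titration → incubation → dilution.
No chain forces filtering ahead of dilution.
That's cooling, incubation, rinsing, and titration — 4 in all.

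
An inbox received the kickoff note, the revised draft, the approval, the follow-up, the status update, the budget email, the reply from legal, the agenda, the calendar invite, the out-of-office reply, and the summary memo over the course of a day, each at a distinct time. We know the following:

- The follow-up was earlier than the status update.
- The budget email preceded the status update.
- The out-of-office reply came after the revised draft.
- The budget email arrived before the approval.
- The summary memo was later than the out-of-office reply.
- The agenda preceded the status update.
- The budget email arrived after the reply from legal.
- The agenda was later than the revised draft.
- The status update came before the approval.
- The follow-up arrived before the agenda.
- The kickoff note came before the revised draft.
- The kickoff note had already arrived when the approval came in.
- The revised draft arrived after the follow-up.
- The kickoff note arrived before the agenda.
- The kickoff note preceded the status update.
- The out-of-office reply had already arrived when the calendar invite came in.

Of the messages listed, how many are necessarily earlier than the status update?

6

Directly stated before the status update: the agenda, the budget email, the follow-up, and the kickoff note.
The reply from legal reaches the status update via the reply from legal → the budget email → the status update.
The revised draft reaches the status update via the revised draft → the agenda → the status update.
No chain forces the approval (or any of the others) ahead of the status update.
That's the agenda, the budget email, the follow-up, the kickoff note, the reply from legal, and the revised draft — 6 in all.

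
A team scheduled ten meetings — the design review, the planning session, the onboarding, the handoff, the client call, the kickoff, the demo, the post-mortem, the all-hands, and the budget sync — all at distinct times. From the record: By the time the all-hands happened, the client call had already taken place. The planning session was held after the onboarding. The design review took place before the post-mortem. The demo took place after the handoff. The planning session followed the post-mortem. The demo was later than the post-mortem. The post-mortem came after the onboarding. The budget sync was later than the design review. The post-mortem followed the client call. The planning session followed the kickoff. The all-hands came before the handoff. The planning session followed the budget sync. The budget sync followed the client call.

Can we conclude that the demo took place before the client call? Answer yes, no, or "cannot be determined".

Tracing the constraints gives the client call → the post-mortem → the demo, so the client call must come before the demo.
That means the demo cannot be before the client call.

no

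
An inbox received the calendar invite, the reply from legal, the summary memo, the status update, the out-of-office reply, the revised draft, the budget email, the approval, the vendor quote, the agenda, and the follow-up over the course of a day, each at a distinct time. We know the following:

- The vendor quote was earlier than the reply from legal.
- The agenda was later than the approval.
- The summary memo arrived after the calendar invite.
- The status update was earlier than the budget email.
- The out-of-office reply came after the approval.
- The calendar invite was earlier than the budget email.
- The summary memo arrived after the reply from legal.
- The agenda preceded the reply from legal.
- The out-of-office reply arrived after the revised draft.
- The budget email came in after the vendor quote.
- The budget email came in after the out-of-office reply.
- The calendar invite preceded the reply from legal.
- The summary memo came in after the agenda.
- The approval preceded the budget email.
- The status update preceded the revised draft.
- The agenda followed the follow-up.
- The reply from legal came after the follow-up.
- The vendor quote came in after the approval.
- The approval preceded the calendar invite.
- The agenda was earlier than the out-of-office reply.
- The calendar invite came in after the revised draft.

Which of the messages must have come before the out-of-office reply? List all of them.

Directly stated before the out-of-office reply: the agenda, the approval, and the revised draft.
The follow-up reaches the out-of-office reply via the follow-up → the agenda → the out-of-office reply.
The status update reaches the out-of-office reply via the status update → the revised draft → the out-of-office reply.

the agenda, the approval, the follow-up, the revised draft, the status update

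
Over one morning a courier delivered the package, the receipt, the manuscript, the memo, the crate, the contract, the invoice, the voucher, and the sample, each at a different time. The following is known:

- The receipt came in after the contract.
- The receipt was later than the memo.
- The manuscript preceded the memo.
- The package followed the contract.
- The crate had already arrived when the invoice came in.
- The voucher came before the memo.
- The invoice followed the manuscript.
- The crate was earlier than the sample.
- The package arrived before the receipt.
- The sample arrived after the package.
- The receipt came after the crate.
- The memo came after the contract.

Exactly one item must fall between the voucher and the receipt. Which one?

the memo

Tracing the constraints gives the voucher → the memo → the receipt, so the memo sits after the voucher and before the receipt.
No other item is forced both after the voucher and before the receipt.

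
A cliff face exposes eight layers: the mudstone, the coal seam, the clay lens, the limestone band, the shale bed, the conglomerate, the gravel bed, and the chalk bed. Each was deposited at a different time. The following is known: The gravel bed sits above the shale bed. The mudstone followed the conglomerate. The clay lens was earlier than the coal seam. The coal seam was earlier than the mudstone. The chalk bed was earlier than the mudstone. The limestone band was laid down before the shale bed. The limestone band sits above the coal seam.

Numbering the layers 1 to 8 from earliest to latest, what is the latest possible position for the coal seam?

The coal seam must come before the gravel bed, the limestone band, the mudstone, and the shale bed — 4 layers forced after it.
Everything else can be placed before the coal seam in some valid order, so the coal seam can sit as late as position 8 − 4 = 4.

4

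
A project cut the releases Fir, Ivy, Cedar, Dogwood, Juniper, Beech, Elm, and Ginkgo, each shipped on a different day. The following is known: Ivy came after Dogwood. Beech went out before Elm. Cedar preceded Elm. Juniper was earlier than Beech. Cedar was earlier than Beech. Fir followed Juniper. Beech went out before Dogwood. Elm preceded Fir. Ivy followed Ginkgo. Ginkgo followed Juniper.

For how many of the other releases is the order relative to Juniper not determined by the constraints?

1

Forced after Juniper: Beech, Dogwood, Elm, Fir, Ginkgo, and Ivy.
That leaves Cedar with no forced order relative to Juniper — 1.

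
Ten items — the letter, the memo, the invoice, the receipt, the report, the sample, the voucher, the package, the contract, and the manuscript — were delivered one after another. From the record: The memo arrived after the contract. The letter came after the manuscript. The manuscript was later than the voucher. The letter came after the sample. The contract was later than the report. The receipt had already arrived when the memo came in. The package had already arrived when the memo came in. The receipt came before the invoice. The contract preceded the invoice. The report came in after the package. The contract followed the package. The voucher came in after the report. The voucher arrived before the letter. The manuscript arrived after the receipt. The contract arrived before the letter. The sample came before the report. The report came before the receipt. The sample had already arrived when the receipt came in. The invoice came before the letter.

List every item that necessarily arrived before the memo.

Directly stated before the memo: the contract, the package, and the receipt.
The report reaches the memo via the report → the receipt → the memo.
The sample reaches the memo via the sample → the receipt → the memo.
No chain forces the letter (or any of the others) ahead of the memo.

the contract, the package, the receipt, the report, the sample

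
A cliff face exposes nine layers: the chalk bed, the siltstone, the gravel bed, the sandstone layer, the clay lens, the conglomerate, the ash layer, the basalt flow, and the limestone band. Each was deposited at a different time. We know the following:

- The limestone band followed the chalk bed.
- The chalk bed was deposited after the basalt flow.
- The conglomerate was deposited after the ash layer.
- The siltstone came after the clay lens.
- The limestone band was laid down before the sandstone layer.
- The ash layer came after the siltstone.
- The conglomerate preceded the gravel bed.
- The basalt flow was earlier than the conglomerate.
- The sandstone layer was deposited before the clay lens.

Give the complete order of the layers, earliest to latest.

the basalt flow, the chalk bed, the limestone band, the sandstone layer, the clay lens, the siltstone, the ash layer, the conglomerate, the gravel bed

The constraints fix every adjacent pair, so only one ordering works:
the basalt flow → the chalk bed → the limestone band → the sandstone layer → the clay lens → the siltstone → the ash layer → the conglomerate → the gravel bed.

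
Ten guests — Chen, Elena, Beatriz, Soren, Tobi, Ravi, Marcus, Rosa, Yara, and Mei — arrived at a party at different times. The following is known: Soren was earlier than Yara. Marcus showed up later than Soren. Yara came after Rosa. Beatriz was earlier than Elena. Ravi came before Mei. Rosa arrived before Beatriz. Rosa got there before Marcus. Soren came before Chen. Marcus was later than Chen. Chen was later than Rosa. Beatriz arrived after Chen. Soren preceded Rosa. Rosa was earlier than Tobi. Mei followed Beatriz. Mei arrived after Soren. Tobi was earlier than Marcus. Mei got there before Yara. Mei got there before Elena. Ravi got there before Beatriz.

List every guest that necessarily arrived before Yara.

Beatriz, Chen, Mei, Ravi, Rosa, Soren

Directly stated before Yara: Mei, Rosa, and Soren.
Beatriz reaches Yara via Beatriz → Mei → Yara.
Chen reaches Yara via Chen → Beatriz → Mei → Yara.
Ravi reaches Yara via Ravi → Mei → Yara.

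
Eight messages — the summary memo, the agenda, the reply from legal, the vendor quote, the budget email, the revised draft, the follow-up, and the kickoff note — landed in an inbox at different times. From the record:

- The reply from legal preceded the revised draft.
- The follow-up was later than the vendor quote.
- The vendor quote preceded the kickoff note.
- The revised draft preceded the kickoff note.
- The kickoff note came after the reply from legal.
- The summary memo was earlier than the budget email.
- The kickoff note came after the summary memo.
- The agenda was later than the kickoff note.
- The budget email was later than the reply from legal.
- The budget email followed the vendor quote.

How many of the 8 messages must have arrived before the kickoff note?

4

Directly stated before the kickoff note: the reply from legal, the revised draft, the summary memo, and the vendor quote.
That's the reply from legal, the revised draft, the summary memo, and the vendor quote — 4 in all.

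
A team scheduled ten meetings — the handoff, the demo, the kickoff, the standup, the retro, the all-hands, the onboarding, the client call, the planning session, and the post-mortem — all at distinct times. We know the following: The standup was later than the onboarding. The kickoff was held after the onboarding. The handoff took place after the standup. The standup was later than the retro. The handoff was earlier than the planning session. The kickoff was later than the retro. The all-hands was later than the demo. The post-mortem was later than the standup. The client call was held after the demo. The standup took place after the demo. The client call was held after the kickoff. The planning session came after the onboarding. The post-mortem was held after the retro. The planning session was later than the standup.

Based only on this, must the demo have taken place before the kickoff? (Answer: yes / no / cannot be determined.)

No chain of stated constraints runs from the demo to the kickoff, and none runs from the kickoff to the demo either.
So the relative order of the demo and the kickoff is not fixed by the given facts.

cannot be determined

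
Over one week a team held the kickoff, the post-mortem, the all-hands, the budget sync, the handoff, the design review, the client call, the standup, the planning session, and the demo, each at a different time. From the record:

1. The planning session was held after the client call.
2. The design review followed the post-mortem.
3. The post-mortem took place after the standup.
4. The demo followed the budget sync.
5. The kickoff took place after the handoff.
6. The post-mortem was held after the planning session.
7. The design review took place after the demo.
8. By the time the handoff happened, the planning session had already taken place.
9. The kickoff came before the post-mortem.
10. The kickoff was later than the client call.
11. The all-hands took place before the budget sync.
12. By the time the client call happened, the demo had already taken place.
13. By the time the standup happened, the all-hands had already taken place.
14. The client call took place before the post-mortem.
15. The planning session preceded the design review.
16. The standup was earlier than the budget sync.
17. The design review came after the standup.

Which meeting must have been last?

the design review

Every other meeting has a chain of constraints placing it before the design review, so the design review is last.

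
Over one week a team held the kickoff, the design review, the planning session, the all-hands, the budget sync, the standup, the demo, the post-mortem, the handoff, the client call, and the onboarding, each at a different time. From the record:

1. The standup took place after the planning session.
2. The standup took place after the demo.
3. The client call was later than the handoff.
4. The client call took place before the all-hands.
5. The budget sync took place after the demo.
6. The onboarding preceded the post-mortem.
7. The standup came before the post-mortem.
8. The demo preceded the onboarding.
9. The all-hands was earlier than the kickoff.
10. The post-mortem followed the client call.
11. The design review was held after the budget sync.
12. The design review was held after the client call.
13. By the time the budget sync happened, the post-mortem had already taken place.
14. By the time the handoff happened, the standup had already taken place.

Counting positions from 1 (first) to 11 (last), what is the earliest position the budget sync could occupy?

8

The client call, the demo, the handoff, the onboarding, the planning session, the post-mortem, and the standup must all come before the budget sync — 7 forced predecessors.
Nothing else is forced ahead of the budget sync, so its earliest slot is position 7 + 1 = 8.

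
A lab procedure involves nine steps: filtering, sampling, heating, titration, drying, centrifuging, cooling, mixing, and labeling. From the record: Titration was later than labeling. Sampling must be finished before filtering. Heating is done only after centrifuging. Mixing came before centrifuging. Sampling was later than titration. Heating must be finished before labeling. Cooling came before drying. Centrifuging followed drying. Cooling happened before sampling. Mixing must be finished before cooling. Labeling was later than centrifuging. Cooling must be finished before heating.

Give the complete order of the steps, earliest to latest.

The constraints fix every adjacent pair, so only one ordering works:
mixing → cooling → drying → centrifuging → heating → labeling → titration → sampling → filtering.

mixing, cooling, drying, centrifuging, heating, labeling, titration, sampling, filtering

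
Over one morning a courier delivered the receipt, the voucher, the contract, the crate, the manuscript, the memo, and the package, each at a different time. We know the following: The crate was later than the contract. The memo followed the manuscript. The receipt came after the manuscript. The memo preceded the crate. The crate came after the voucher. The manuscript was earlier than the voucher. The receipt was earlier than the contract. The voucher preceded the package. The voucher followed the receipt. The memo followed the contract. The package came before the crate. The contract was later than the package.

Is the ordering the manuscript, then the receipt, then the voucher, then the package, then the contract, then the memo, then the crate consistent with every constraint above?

Check each stated constraint against the proposed order — e.g. the voucher is ahead of the crate; the manuscript is ahead of the memo. Every pair is in the required order; nothing is violated.

yes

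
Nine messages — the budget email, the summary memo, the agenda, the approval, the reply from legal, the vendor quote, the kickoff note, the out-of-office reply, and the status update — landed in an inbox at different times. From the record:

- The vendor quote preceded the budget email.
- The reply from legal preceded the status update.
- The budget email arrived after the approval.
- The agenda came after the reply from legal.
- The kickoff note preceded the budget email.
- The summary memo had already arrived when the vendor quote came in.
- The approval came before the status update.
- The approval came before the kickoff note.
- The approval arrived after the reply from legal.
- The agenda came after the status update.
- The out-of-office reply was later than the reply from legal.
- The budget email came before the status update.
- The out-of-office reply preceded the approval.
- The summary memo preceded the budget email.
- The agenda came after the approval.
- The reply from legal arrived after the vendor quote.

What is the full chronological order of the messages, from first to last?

the summary memo, the vendor quote, the reply from legal, the out-of-office reply, the approval, the kickoff note, the budget email, the status update, the agenda

The constraints fix every adjacent pair, so only one ordering works:
the summary memo → the vendor quote → the reply from legal → the out-of-office reply → the approval → the kickoff note → the budget email → the status update → the agenda.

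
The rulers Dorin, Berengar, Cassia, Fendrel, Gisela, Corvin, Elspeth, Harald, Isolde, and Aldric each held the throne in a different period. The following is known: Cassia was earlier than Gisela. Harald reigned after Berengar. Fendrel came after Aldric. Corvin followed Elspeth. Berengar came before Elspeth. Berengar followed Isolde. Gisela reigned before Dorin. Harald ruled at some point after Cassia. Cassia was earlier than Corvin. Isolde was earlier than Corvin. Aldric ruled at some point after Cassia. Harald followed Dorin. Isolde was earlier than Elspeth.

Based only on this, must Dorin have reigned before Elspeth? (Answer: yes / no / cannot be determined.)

No chain of stated constraints runs from Dorin to Elspeth, and none runs from Elspeth to Dorin either.
So the relative order of Dorin and Elspeth is not fixed by the given facts.

cannot be determined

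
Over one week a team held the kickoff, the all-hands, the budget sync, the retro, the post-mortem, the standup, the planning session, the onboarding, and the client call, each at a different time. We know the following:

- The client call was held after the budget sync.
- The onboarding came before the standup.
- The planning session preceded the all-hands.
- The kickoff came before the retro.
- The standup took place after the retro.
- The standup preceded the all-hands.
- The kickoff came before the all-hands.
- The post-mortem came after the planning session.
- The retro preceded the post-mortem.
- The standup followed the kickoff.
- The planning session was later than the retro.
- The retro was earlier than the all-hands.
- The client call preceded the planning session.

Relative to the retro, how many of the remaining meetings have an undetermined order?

Forced before the retro: the kickoff; forced after the retro: the all-hands, the planning session, the post-mortem, and the standup.
That leaves the budget sync, the client call, and the onboarding with no forced order relative to the retro — 3.

3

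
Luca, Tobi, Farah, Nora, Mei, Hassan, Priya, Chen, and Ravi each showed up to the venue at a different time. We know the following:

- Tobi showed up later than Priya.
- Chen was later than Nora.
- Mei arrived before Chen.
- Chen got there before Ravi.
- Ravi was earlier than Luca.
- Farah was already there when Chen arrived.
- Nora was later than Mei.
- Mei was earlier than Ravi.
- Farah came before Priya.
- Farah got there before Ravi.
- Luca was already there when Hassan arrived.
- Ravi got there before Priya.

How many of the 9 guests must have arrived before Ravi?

Directly stated before Ravi: Chen, Farah, and Mei.
Nora reaches Ravi via Nora → Chen → Ravi.
No chain forces Tobi (or any of the others) ahead of Ravi.
That's Chen, Farah, Mei, and Nora — 4 in all.

4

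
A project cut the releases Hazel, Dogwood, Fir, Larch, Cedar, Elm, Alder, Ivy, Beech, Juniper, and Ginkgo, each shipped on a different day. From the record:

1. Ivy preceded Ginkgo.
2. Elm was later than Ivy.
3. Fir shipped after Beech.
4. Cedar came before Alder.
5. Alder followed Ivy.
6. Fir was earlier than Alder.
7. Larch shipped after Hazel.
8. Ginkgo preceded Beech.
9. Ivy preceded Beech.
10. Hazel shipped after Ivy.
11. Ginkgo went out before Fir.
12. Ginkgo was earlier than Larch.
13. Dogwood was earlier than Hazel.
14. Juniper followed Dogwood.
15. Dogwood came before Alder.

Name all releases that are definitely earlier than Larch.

Dogwood, Ginkgo, Hazel, Ivy

Directly stated before Larch: Ginkgo and Hazel.
Dogwood reaches Larch via Dogwood → Hazel → Larch.
Ivy reaches Larch via Ivy → Ginkgo → Larch.
No chain forces Alder (or any of the others) ahead of Larch.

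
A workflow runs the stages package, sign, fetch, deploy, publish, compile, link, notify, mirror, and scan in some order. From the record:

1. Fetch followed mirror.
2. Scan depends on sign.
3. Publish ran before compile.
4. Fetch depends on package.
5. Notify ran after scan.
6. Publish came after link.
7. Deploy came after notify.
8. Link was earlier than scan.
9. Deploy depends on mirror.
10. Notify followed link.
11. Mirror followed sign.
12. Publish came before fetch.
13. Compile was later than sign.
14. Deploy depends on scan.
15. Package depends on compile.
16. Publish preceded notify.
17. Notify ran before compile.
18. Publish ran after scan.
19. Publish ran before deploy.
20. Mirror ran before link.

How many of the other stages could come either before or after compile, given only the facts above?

Forced before compile: link, mirror, notify, publish, scan, and sign; forced after compile: fetch and package.
That leaves deploy with no forced order relative to compile — 1.

1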